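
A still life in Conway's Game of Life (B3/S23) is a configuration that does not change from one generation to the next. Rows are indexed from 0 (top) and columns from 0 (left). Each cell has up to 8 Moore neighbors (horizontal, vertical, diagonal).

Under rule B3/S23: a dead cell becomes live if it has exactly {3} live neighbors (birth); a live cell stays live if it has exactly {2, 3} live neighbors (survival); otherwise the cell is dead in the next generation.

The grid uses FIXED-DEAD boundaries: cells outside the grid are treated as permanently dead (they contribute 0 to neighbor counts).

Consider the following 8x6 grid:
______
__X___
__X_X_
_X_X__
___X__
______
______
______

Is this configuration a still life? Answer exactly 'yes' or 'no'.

Answer: no

Derivation:
Compute generation 1 and compare to generation 0 (given above):
Generation 1:
______
___X__
_XX___
___XX_
__X___
______
______
______
Cell (1,2) differs: gen0=1 vs gen1=0 -> NOT a still life.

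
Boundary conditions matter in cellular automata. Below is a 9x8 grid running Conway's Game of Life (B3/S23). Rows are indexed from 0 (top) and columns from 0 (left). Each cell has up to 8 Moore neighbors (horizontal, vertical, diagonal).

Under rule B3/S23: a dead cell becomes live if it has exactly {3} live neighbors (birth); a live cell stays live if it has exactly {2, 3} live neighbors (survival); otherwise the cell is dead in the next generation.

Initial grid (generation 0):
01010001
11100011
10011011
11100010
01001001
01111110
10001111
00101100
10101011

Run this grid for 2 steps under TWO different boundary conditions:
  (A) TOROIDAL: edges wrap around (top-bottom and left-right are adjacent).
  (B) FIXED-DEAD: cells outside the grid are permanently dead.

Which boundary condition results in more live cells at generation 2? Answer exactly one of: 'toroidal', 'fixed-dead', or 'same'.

Answer: toroidal

Derivation:
Under TOROIDAL boundary, generation 2:
00010001
00010100
00010000
00001100
01100100
01000001
11000000
01000010
00011111
Population = 21

Under FIXED-DEAD boundary, generation 2:
11000110
11001110
01010000
00001100
10100100
01000000
01000000
00000000
00000000
Population = 18

Comparison: toroidal=21, fixed-dead=18 -> toroidal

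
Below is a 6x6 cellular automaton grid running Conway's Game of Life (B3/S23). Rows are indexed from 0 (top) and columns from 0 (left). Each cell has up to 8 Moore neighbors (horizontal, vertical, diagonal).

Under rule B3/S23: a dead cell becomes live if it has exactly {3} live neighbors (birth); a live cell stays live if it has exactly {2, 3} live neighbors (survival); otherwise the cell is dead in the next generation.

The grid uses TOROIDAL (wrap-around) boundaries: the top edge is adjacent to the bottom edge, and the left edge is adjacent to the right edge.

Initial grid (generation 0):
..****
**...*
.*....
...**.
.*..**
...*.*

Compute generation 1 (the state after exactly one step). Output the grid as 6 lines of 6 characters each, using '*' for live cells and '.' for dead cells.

Answer: .***..
.*.*.*
.**.**
*.****
*.*..*
......

Derivation:
Simulating step by step:
Generation 0 (given above): 15 live cells
Generation 1: 18 live cells
(generation 1 grid is the final answer)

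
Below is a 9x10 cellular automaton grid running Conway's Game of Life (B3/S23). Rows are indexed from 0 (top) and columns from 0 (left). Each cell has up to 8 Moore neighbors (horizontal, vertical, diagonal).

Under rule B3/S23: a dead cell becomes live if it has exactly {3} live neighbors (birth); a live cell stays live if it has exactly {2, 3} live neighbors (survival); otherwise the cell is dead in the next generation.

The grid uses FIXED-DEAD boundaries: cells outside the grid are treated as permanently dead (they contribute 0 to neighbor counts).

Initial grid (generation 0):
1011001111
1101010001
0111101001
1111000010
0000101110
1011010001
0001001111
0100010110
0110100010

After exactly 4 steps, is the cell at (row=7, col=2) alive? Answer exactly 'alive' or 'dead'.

Simulating step by step:
Generation 0 (given above): 45 live cells
Generation 1: 41 live cells
1011101111
1000010001
0000010011
1000001011
1000111111
0011010001
0101010001
0101110000
0110000110
Generation 2: 36 live cells
0101111111
0101010000
0000011100
0000100000
0101100000
0111000101
0100011000
1101011010
0111100000
Generation 3: 30 live cells
0001011110
0001000000
0000011000
0001101000
0100100000
1101011000
0001010010
1001001100
1101110000
Generation 4: 33 live cells
0000101100
0000000000
0001011000
0001101000
1100001000
1101011000
1101010000
1101001100
1111111000

Cell (7,2) at generation 4: 0 -> dead

Answer: dead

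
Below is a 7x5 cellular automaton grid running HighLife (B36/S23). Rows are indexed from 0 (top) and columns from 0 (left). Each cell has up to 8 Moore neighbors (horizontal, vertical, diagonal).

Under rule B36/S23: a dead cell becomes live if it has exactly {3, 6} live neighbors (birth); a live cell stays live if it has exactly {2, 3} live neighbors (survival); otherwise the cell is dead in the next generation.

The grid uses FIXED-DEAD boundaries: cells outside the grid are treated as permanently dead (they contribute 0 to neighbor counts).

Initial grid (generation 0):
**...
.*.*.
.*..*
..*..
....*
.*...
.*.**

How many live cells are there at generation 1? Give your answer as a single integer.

Simulating step by step:
Generation 0 (given above): 12 live cells
Generation 1: 11 live cells
***..
.*...
.*.*.
...*.
.....
..***
..*..
Population at generation 1: 11

Answer: 11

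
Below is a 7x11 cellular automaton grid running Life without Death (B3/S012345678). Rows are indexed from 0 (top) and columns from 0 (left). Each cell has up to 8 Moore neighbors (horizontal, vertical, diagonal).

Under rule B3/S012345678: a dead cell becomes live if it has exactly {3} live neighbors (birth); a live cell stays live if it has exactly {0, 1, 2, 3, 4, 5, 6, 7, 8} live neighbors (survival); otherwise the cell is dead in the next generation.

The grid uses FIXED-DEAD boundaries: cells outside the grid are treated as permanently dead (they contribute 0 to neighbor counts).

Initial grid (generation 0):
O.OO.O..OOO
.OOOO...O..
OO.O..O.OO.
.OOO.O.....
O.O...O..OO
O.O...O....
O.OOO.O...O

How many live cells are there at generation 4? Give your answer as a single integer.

Answer: 54

Derivation:
Simulating step by step:
Generation 0 (given above): 36 live cells
Generation 1: 50 live cells
O.OO.O..OOO
.OOOOO..O.O
OO.O.OOOOO.
.OOOOOOOO.O
O.O..OO..OO
O.O...OO.OO
O.OOOOO...O
Generation 2: 54 live cells
O.OO.O..OOO
.OOOOO..O.O
OO.O.OOOOOO
.OOOOOOOO.O
O.O..OO..OO
O.O...OOOOO
O.OOOOOO.OO
Generation 3: 54 live cells
O.OO.O..OOO
.OOOOO..O.O
OO.O.OOOOOO
.OOOOOOOO.O
O.O..OO..OO
O.O...OOOOO
O.OOOOOO.OO
Generation 4: 54 live cells
O.OO.O..OOO
.OOOOO..O.O
OO.O.OOOOOO
.OOOOOOOO.O
O.O..OO..OO
O.O...OOOOO
O.OOOOOO.OO
Population at generation 4: 54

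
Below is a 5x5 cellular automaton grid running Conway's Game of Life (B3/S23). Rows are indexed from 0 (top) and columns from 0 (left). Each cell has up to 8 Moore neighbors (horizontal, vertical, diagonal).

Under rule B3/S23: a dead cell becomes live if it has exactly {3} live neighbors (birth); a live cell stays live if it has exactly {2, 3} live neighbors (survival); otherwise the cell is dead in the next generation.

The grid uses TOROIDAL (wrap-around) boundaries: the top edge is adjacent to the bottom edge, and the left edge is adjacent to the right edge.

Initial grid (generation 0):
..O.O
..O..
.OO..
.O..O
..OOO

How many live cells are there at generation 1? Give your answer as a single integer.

Simulating step by step:
Generation 0 (given above): 10 live cells
Generation 1: 13 live cells
.OO.O
..O..
OOOO.
.O..O
.OO.O
Population at generation 1: 13

Answer: 13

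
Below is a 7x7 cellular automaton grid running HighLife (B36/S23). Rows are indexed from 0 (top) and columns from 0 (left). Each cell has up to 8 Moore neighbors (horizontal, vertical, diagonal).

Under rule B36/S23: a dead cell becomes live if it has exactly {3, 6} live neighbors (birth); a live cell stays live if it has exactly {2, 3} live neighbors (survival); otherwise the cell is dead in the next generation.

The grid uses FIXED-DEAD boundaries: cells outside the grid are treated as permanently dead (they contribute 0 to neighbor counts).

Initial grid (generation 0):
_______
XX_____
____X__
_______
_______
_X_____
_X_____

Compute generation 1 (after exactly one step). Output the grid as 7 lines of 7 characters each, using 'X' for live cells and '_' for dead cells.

Answer: _______
_______
_______
_______
_______
_______
_______

Derivation:
Simulating step by step:
Generation 0 (given above): 5 live cells
Generation 1: 0 live cells
(generation 1 grid is the final answer)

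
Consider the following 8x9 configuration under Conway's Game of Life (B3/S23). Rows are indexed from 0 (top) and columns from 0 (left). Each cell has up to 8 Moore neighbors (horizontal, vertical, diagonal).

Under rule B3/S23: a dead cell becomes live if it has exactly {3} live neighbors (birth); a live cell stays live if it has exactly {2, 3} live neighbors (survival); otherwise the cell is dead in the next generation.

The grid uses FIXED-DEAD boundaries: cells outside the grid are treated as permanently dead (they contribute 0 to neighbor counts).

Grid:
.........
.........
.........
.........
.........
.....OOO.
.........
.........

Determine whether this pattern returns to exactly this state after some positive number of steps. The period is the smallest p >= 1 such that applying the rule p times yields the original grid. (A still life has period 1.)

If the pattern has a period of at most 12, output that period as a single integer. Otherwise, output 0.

Simulating and comparing each generation to the original:
Gen 0 (original, given above): 3 live cells
Gen 1: 3 live cells, differs from original
Gen 2: 3 live cells, MATCHES original -> period = 2

Answer: 2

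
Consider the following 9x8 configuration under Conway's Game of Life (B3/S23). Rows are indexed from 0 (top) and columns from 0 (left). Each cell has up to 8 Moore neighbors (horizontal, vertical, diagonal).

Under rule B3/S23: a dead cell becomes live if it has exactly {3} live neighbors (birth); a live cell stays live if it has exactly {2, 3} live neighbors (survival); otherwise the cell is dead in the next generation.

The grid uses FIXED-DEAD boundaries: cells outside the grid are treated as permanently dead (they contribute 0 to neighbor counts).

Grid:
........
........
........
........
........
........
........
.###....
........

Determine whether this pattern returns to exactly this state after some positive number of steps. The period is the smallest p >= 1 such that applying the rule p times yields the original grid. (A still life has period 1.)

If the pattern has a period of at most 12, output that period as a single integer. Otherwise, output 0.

Answer: 2

Derivation:
Simulating and comparing each generation to the original:
Gen 0 (original, given above): 3 live cells
Gen 1: 3 live cells, differs from original
Gen 2: 3 live cells, MATCHES original -> period = 2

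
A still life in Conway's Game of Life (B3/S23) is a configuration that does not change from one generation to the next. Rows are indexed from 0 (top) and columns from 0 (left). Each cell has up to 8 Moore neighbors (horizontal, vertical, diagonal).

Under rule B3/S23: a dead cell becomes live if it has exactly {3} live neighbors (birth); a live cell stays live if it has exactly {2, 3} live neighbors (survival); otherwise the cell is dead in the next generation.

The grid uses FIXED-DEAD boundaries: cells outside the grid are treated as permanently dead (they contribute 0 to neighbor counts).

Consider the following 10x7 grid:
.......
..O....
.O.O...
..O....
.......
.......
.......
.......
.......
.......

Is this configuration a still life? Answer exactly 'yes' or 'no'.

Answer: yes

Derivation:
Compute generation 1 and compare to generation 0 (given above):
Generation 1:
.......
..O....
.O.O...
..O....
.......
.......
.......
.......
.......
.......
The grids are IDENTICAL -> still life.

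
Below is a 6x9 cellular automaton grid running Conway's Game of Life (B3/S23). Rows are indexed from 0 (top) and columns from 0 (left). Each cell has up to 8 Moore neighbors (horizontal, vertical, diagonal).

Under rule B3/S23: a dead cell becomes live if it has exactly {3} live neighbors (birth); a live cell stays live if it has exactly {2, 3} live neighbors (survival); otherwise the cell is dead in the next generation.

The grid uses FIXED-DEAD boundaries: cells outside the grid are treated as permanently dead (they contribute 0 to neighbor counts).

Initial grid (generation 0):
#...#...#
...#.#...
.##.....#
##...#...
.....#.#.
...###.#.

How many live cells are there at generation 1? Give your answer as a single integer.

Answer: 16

Derivation:
Simulating step by step:
Generation 0 (given above): 17 live cells
Generation 1: 16 live cells
....#....
.####....
###.#....
###...#..
.....#...
....##...
Population at generation 1: 16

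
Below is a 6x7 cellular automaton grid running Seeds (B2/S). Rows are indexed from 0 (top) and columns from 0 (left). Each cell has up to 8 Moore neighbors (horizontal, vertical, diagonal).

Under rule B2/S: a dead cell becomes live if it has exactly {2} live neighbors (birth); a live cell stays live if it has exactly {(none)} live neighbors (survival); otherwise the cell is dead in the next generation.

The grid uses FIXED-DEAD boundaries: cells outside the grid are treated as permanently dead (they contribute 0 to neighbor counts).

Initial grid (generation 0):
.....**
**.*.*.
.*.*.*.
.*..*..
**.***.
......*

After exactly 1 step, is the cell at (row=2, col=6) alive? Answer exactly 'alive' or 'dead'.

Answer: alive

Derivation:
Simulating step by step:
Generation 0 (given above): 17 live cells
Generation 1: 10 live cells
***....
.......
......*
......*
......*
****...

Cell (2,6) at generation 1: 1 -> alive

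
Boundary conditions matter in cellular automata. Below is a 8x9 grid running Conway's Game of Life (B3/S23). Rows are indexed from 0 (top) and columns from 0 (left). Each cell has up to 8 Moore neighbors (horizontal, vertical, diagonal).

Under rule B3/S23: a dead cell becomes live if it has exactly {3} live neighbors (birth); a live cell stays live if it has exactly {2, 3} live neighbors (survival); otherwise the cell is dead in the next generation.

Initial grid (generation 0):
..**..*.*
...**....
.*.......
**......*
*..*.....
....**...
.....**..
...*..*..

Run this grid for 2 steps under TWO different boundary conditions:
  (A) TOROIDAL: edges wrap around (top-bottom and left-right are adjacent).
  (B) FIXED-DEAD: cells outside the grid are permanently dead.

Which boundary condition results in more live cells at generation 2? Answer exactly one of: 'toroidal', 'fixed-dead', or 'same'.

Answer: toroidal

Derivation:
Under TOROIDAL boundary, generation 2:
..*..**..
.*.**....
**.......
...*....*
.****..**
*...*.**.
......**.
..***.**.
Population = 27

Under FIXED-DEAD boundary, generation 2:
..*.*....
....*....
*........
...*.....
*.***....
....*.*..
....*..*.
.....**..
Population = 15

Comparison: toroidal=27, fixed-dead=15 -> toroidal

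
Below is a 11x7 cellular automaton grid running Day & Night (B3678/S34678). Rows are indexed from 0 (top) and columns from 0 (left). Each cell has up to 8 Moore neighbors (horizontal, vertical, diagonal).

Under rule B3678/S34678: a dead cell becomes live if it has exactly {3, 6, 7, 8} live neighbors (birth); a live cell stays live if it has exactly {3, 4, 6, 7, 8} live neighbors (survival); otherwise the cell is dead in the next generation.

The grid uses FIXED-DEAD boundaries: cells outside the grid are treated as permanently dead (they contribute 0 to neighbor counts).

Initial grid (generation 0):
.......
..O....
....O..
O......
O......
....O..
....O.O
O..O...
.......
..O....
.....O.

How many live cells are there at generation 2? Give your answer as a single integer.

Answer: 2

Derivation:
Simulating step by step:
Generation 0 (given above): 11 live cells
Generation 1: 3 live cells
.......
.......
.......
.......
.......
.....O.
...O.O.
.......
.......
.......
.......
Generation 2: 2 live cells
.......
.......
.......
.......
.......
....O..
....O..
.......
.......
.......
.......
Population at generation 2: 2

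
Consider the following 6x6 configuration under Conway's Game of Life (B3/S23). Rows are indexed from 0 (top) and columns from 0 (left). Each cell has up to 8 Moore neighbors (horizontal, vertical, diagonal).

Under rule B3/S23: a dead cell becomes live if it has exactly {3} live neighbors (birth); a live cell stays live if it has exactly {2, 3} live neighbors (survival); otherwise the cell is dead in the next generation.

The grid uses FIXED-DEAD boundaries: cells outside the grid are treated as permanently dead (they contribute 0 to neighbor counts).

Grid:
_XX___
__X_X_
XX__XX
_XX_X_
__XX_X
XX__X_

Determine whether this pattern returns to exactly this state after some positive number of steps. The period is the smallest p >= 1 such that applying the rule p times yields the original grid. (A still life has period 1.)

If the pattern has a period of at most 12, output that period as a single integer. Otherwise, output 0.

Simulating and comparing each generation to the original:
Gen 0 (original, given above): 17 live cells
Gen 1: 17 live cells, differs from original
Gen 2: 23 live cells, differs from original
Gen 3: 13 live cells, differs from original
Gen 4: 9 live cells, differs from original
Gen 5: 11 live cells, differs from original
Gen 6: 8 live cells, differs from original
Gen 7: 5 live cells, differs from original
Gen 8: 4 live cells, differs from original
Gen 9: 6 live cells, differs from original
Gen 10: 6 live cells, differs from original
Gen 11: 6 live cells, differs from original
Gen 12: 6 live cells, differs from original
No period found within 12 steps.

Answer: 0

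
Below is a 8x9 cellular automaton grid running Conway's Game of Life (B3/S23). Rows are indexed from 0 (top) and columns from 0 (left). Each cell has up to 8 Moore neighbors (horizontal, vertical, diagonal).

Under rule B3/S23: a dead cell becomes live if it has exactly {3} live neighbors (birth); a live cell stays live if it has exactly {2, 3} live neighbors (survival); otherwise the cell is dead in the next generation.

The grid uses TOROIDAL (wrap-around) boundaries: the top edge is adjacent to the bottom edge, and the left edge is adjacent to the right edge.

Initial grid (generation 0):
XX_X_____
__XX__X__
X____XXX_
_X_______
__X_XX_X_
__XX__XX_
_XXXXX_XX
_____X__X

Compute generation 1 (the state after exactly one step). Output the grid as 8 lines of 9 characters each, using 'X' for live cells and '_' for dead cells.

Simulating step by step:
Generation 0 (given above): 28 live cells
Generation 1: 34 live cells
(generation 1 grid is the final answer)

Answer: XX_XX____
X_XXXXXXX
_XX__XXX_
_X__X__XX
_XX_XX_X_
_________
XX___X__X
_____XXXX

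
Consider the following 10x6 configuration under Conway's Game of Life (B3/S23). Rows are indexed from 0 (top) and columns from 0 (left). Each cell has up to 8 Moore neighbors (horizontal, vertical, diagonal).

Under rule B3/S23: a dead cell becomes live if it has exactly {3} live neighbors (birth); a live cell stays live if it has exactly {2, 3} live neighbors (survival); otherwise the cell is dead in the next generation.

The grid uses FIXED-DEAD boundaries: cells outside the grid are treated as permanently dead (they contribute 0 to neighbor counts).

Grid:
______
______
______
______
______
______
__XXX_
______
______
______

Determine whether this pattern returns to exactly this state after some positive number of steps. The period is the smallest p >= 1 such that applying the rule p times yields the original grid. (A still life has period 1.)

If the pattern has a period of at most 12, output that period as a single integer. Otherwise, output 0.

Simulating and comparing each generation to the original:
Gen 0 (original, given above): 3 live cells
Gen 1: 3 live cells, differs from original
Gen 2: 3 live cells, MATCHES original -> period = 2

Answer: 2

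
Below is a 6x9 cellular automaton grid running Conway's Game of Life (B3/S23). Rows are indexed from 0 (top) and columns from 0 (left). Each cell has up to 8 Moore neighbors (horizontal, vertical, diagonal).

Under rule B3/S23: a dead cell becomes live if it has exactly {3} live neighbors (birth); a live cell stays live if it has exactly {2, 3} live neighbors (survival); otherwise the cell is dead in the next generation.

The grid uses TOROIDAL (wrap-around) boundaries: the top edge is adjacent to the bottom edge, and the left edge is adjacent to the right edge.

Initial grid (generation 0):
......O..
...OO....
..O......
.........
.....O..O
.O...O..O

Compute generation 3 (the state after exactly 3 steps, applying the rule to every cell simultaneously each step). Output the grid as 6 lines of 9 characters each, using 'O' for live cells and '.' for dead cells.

Answer: ...O..O..
....O....
.........
.........
......O..
....O.O..

Derivation:
Simulating step by step:
Generation 0 (given above): 9 live cells
Generation 1: 9 live cells
....OO...
...O.....
...O.....
.........
O........
O....OOO.
Generation 2: 9 live cells
....OO...
...O.....
.........
.........
......O.O
....OOO.O
Generation 3: 6 live cells
(generation 3 grid is the final answer)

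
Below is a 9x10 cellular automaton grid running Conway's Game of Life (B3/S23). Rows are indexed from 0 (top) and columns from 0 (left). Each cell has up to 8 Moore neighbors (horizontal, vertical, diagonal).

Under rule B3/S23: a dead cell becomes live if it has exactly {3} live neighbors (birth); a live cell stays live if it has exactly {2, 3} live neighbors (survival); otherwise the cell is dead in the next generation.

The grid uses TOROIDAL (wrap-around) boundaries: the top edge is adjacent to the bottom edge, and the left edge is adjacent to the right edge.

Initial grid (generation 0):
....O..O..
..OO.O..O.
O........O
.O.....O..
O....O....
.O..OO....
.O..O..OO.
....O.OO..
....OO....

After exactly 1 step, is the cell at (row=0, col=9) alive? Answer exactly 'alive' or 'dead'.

Answer: dead

Derivation:
Simulating step by step:
Generation 0 (given above): 24 live cells
Generation 1: 34 live cells
......O...
...OO...OO
OOO.....OO
.O.......O
OO..OOO...
OO..OOO...
...OO..OO.
...OO.OOO.
...OO..O..

Cell (0,9) at generation 1: 0 -> dead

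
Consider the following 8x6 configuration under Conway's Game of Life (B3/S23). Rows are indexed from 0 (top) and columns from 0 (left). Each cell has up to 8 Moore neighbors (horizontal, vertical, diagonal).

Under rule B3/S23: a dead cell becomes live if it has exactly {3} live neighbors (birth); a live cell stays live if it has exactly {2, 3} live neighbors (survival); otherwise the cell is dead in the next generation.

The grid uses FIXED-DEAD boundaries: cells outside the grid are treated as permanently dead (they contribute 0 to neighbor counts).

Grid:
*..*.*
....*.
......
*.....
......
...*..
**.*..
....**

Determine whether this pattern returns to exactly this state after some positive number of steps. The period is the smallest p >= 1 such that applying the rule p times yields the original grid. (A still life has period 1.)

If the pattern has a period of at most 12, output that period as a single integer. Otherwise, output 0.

Answer: 0

Derivation:
Simulating and comparing each generation to the original:
Gen 0 (original, given above): 11 live cells
Gen 1: 6 live cells, differs from original
Gen 2: 5 live cells, differs from original
Gen 3: 5 live cells, differs from original
Gen 4: 3 live cells, differs from original
Gen 5: 2 live cells, differs from original
Gen 6: 0 live cells, differs from original
Gen 7: 0 live cells, differs from original
Gen 8: 0 live cells, differs from original
Gen 9: 0 live cells, differs from original
Gen 10: 0 live cells, differs from original
Gen 11: 0 live cells, differs from original
Gen 12: 0 live cells, differs from original
No period found within 12 steps.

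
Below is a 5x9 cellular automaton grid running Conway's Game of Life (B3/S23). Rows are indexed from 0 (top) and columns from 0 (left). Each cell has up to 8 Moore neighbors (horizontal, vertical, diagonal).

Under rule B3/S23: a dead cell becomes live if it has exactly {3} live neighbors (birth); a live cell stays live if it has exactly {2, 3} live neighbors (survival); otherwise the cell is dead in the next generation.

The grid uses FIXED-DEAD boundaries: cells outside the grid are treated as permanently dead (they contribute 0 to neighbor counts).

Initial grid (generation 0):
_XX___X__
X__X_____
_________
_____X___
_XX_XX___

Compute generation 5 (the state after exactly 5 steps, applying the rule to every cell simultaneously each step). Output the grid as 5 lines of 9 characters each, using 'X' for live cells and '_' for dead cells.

Simulating step by step:
Generation 0 (given above): 10 live cells
Generation 1: 8 live cells
_XX______
_XX______
_________
____XX___
____XX___
Generation 2: 8 live cells
_XX______
_XX______
_________
____XX___
____XX___
Generation 3: 8 live cells
_XX______
_XX______
_________
____XX___
____XX___
Generation 4: 8 live cells
_XX______
_XX______
_________
____XX___
____XX___
Generation 5: 8 live cells
(generation 5 grid is the final answer)

Answer: _XX______
_XX______
_________
____XX___
____XX___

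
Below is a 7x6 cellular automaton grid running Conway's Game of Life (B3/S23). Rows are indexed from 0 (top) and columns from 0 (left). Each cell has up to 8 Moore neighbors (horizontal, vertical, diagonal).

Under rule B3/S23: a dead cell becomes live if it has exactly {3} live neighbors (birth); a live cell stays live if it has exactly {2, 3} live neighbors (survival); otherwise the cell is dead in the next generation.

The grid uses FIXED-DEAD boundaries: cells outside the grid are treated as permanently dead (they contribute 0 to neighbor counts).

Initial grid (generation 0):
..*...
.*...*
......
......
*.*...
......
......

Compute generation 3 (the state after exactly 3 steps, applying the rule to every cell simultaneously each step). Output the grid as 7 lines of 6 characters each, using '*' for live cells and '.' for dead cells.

Simulating step by step:
Generation 0 (given above): 5 live cells
Generation 1: 0 live cells
......
......
......
......
......
......
......
Generation 2: 0 live cells
......
......
......
......
......
......
......
Generation 3: 0 live cells
(generation 3 grid is the final answer)

Answer: ......
......
......
......
......
......
......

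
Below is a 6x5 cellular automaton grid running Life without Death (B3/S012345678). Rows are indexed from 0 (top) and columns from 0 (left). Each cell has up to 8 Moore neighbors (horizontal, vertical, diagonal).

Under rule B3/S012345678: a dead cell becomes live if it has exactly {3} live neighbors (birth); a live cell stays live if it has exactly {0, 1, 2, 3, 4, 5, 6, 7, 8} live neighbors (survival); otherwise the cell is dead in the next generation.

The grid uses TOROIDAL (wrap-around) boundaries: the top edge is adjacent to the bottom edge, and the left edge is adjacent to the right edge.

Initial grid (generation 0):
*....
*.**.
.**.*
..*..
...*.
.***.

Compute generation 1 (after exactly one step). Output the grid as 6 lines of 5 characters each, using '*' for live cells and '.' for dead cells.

Simulating step by step:
Generation 0 (given above): 12 live cells
Generation 1: 16 live cells
(generation 1 grid is the final answer)

Answer: *....
*.**.
***.*
.**..
.*.*.
.****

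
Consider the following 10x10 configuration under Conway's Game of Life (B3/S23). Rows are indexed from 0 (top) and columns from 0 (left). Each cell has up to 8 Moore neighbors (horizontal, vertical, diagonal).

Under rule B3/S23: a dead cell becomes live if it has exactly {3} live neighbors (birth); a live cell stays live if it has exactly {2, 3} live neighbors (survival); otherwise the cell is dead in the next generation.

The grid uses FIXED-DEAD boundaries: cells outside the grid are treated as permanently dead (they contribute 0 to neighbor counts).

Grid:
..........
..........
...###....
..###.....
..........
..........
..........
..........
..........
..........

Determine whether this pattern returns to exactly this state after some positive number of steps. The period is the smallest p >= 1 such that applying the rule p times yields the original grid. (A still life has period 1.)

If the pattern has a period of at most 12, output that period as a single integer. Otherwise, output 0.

Answer: 2

Derivation:
Simulating and comparing each generation to the original:
Gen 0 (original, given above): 6 live cells
Gen 1: 6 live cells, differs from original
Gen 2: 6 live cells, MATCHES original -> period = 2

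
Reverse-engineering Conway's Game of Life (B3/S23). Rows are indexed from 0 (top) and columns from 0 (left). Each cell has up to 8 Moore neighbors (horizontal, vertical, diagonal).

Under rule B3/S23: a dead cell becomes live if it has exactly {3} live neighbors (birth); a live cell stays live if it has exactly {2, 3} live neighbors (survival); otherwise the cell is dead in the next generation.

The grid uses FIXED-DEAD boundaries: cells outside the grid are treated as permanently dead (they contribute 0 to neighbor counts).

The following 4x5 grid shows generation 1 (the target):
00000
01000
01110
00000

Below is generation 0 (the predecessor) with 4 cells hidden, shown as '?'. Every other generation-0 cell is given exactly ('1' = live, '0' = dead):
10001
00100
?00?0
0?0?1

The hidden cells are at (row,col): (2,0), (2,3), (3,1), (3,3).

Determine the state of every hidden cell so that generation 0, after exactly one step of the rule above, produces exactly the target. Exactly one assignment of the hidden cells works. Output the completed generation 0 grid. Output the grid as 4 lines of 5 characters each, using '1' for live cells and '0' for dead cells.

Answer: 10001
00100
10000
01011

Derivation:
Hidden generation-0 cells (in order): (2,0), (2,3), (3,1), (3,3).
A hidden cell only influences target cells in its own 3x3 neighborhood. Try each of the 2^4 = 16 assignments, step the completed generation 0 forward once under B3/S23, and compare with the target:
  (2,0)=0 (2,3)=0 (3,1)=0 (3,3)=0 -> step gives (1,1)='0' but target has '1' -> reject
  (2,0)=0 (2,3)=0 (3,1)=0 (3,3)=1 -> step gives (1,1)='0' but target has '1' -> reject
  (2,0)=0 (2,3)=0 (3,1)=1 (3,3)=0 -> step gives (1,1)='0' but target has '1' -> reject
  (2,0)=0 (2,3)=0 (3,1)=1 (3,3)=1 -> step gives (1,1)='0' but target has '1' -> reject
  (2,0)=0 (2,3)=1 (3,1)=0 (3,3)=0 -> step gives (1,1)='0' but target has '1' -> reject
  (2,0)=0 (2,3)=1 (3,1)=0 (3,3)=1 -> step gives (1,1)='0' but target has '1' -> reject
  (2,0)=0 (2,3)=1 (3,1)=1 (3,3)=0 -> step gives (1,1)='0' but target has '1' -> reject
  (2,0)=0 (2,3)=1 (3,1)=1 (3,3)=1 -> step gives (1,1)='0' but target has '1' -> reject
  (2,0)=1 (2,3)=0 (3,1)=0 (3,3)=0 -> step gives (2,1)='0' but target has '1' -> reject
  (2,0)=1 (2,3)=0 (3,1)=0 (3,3)=1 -> step gives (2,1)='0' but target has '1' -> reject
  (2,0)=1 (2,3)=0 (3,1)=1 (3,3)=0 -> step gives (2,2)='0' but target has '1' -> reject
  (2,0)=1 (2,3)=0 (3,1)=1 (3,3)=1 -> step reproduces the target at every cell -> ACCEPT
  (2,0)=1 (2,3)=1 (3,1)=0 (3,3)=0 -> step gives (1,3)='1' but target has '0' -> reject
  (2,0)=1 (2,3)=1 (3,1)=0 (3,3)=1 -> step gives (1,3)='1' but target has '0' -> reject
  (2,0)=1 (2,3)=1 (3,1)=1 (3,3)=0 -> step gives (1,3)='1' but target has '0' -> reject
  (2,0)=1 (2,3)=1 (3,1)=1 (3,3)=1 -> step gives (1,3)='1' but target has '0' -> reject
Unique solution: (2,0)=live, (2,3)=dead, (3,1)=live, (3,3)=live.
Check: live-neighbor counts of every cell in the completed generation 0:
02120
23021
13332
21211
Applying B3/S23 to generation 0 with these counts gives:
00000
01000
01110
00000
which matches the target exactly.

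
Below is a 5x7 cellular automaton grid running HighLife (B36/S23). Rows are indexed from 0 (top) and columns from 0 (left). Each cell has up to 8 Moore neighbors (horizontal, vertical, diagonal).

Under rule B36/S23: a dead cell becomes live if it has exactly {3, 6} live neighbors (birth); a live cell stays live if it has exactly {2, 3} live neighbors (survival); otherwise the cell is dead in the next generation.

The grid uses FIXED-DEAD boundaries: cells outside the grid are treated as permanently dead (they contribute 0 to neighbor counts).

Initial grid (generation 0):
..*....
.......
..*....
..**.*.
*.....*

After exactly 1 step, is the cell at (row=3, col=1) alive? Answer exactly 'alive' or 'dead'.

Answer: alive

Derivation:
Simulating step by step:
Generation 0 (given above): 7 live cells
Generation 1: 5 live cells
.......
.......
..**...
.***...
.......

Cell (3,1) at generation 1: 1 -> alive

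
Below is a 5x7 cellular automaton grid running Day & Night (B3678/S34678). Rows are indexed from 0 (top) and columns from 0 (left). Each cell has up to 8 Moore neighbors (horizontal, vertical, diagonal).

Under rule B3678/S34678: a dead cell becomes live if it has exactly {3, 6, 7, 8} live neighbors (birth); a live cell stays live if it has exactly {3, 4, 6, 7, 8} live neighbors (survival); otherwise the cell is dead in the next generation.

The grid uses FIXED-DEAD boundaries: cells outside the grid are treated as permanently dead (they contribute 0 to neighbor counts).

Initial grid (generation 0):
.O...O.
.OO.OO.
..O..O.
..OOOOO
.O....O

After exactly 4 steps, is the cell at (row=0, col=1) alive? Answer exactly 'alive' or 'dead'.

Answer: alive

Derivation:
Simulating step by step:
Generation 0 (given above): 15 live cells
Generation 1: 20 live cells
..O.O..
.OOOOOO
..OOO..
.OOOOOO
..OOO..
Generation 2: 18 live cells
.OO.O..
.O.O.O.
..OOOO.
.OOOOO.
.OO.O..
Generation 3: 20 live cells
..OO...
.OO.OO.
..OOOOO
.OOOOO.
.OO.OO.
Generation 4: 22 live cells
.OOOO..
.O.O.OO
..OOOOO
.OOOOO.
.OO.OO.

Cell (0,1) at generation 4: 1 -> alive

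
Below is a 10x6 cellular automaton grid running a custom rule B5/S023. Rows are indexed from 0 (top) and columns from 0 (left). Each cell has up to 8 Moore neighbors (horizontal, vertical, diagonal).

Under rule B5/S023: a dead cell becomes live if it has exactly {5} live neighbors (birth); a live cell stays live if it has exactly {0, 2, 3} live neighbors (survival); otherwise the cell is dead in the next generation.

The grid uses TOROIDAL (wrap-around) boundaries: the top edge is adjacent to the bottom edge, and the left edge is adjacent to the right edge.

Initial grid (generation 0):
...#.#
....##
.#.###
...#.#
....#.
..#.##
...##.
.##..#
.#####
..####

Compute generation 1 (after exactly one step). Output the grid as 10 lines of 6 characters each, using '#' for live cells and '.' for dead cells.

Simulating step by step:
Generation 0 (given above): 28 live cells
Generation 1: 9 live cells
(generation 1 grid is the final answer)

Answer: ......
......
.#.#..
...#.#
......
...#.#
......
.#...#
#.....
......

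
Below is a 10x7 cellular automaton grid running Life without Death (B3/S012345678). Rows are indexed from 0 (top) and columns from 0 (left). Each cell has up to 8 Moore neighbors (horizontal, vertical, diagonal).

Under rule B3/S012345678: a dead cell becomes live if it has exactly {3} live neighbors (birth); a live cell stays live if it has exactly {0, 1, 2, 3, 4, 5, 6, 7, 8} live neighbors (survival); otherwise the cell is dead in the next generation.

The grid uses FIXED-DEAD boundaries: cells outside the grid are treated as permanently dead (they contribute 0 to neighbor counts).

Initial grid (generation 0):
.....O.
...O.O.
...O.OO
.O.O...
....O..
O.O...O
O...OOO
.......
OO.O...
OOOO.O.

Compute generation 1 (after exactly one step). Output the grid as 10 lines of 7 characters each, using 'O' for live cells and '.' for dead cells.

Answer: ....OO.
...O.O.
...O.OO
.OOO.O.
.OOOO..
OOOOO.O
OO..OOO
OO..OO.
OO.OO..
OOOOOO.

Derivation:
Simulating step by step:
Generation 0 (given above): 24 live cells
Generation 1: 40 live cells
(generation 1 grid is the final answer)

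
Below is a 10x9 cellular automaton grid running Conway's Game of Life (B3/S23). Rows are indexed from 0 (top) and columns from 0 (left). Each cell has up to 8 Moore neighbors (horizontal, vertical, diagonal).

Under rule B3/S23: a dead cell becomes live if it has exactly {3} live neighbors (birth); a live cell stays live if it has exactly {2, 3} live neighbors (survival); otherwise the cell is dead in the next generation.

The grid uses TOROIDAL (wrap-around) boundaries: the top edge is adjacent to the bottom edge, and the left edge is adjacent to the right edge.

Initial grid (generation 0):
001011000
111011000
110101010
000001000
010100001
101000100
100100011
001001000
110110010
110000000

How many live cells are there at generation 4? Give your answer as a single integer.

Answer: 34

Derivation:
Simulating step by step:
Generation 0 (given above): 33 live cells
Generation 1: 33 live cells
001011000
100000001
100101001
010000101
111000000
001100000
101100111
001000110
100110001
100001001
Generation 2: 30 live cells
010011000
110101001
010000000
000000011
100100000
000000010
000000101
001011100
110111100
110001001
Generation 3: 21 live cells
000001100
010001000
011000010
100000001
000000010
000000011
000000100
111000000
000100011
000100001
Generation 4: 34 live cells
000011100
011001000
011000001
110000011
100000010
000000111
110000011
111000011
010100011
000010101
Population at generation 4: 34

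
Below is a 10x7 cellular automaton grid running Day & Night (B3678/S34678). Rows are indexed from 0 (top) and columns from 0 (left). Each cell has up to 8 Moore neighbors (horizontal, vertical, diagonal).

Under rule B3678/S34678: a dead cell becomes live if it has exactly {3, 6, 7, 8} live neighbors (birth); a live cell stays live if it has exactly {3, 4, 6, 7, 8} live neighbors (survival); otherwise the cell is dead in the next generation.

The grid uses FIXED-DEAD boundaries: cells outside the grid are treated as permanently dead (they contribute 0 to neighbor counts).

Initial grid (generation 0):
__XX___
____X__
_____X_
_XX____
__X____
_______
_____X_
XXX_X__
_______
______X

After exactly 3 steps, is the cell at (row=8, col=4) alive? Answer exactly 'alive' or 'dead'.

Answer: dead

Derivation:
Simulating step by step:
Generation 0 (given above): 13 live cells
Generation 1: 4 live cells
_______
___X___
_______
_______
_X_____
_______
_X_____
_______
_X_____
_______
Generation 2: 0 live cells
_______
_______
_______
_______
_______
_______
_______
_______
_______
_______
Generation 3: 0 live cells
_______
_______
_______
_______
_______
_______
_______
_______
_______
_______

Cell (8,4) at generation 3: 0 -> dead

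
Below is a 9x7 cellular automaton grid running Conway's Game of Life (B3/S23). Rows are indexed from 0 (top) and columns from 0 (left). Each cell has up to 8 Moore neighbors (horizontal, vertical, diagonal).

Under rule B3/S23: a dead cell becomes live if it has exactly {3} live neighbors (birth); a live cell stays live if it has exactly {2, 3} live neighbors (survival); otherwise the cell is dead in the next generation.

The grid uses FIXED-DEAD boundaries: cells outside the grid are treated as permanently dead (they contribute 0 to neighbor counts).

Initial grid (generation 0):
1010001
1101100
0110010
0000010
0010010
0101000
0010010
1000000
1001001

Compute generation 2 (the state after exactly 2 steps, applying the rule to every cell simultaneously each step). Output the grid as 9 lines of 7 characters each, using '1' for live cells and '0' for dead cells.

Answer: 0111000
1000010
1000000
1000001
0000000
0100100
1101000
0110000
0000000

Derivation:
Simulating step by step:
Generation 0 (given above): 21 live cells
Generation 1: 25 live cells
1011000
1001110
1111010
0110111
0010100
0101100
0110000
0100000
0000000
Generation 2: 15 live cells
(generation 2 grid is the final answer)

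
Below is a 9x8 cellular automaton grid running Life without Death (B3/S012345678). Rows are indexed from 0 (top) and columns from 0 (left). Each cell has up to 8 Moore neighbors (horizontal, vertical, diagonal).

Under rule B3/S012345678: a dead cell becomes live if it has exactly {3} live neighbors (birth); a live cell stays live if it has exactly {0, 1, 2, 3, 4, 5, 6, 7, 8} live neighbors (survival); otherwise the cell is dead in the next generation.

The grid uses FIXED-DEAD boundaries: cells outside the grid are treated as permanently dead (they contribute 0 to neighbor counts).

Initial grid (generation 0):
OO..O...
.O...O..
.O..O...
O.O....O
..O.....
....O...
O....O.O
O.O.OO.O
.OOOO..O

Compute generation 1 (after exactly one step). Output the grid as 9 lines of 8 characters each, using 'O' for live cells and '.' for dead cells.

Simulating step by step:
Generation 0 (given above): 25 live cells
Generation 1: 36 live cells
(generation 1 grid is the final answer)

Answer: OO..O...
.OO.OO..
OOO.O...
O.OO...O
.OOO....
....O...
OO.O.O.O
O.O.OO.O
.OOOOOOO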